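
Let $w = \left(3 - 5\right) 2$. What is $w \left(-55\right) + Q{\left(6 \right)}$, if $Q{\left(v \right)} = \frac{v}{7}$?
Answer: $\frac{1546}{7} \approx 220.86$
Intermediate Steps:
$Q{\left(v \right)} = \frac{v}{7}$ ($Q{\left(v \right)} = v \frac{1}{7} = \frac{v}{7}$)
$w = -4$ ($w = \left(-2\right) 2 = -4$)
$w \left(-55\right) + Q{\left(6 \right)} = \left(-4\right) \left(-55\right) + \frac{1}{7} \cdot 6 = 220 + \frac{6}{7} = \frac{1546}{7}$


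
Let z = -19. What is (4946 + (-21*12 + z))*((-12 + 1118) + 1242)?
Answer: 10976900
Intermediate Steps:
(4946 + (-21*12 + z))*((-12 + 1118) + 1242) = (4946 + (-21*12 - 19))*((-12 + 1118) + 1242) = (4946 + (-252 - 19))*(1106 + 1242) = (4946 - 271)*2348 = 4675*2348 = 10976900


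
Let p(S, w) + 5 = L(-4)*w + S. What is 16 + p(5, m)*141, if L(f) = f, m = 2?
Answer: -1112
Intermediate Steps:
p(S, w) = -5 + S - 4*w (p(S, w) = -5 + (-4*w + S) = -5 + (S - 4*w) = -5 + S - 4*w)
16 + p(5, m)*141 = 16 + (-5 + 5 - 4*2)*141 = 16 + (-5 + 5 - 8)*141 = 16 - 8*141 = 16 - 1128 = -1112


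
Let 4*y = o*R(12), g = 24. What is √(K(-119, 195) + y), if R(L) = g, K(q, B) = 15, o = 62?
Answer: 3*√43 ≈ 19.672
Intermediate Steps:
R(L) = 24
y = 372 (y = (62*24)/4 = (¼)*1488 = 372)
√(K(-119, 195) + y) = √(15 + 372) = √387 = 3*√43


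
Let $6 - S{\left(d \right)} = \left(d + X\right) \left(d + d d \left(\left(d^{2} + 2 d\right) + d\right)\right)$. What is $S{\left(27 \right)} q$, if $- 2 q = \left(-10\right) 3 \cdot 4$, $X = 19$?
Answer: $-1629826560$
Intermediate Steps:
$q = 60$ ($q = - \frac{\left(-10\right) 3 \cdot 4}{2} = - \frac{\left(-30\right) 4}{2} = \left(- \frac{1}{2}\right) \left(-120\right) = 60$)
$S{\left(d \right)} = 6 - \left(19 + d\right) \left(d + d^{2} \left(d^{2} + 3 d\right)\right)$ ($S{\left(d \right)} = 6 - \left(d + 19\right) \left(d + d d \left(\left(d^{2} + 2 d\right) + d\right)\right) = 6 - \left(19 + d\right) \left(d + d^{2} \left(d^{2} + 3 d\right)\right)$)
$S{\left(27 \right)} q = \left(6 - 27^{2} - 27^{5} - 57 \cdot 27^{3} - 22 \cdot 27^{4} - 513\right) 60 = \left(6 - 729 - 14348907 - 1121931 - 11691702 - 513\right) 60 = \left(-27163776\right) 60 = -1629826560$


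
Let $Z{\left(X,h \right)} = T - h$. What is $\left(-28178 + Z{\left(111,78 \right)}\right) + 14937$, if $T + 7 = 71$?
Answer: $-13255$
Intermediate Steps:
$T = 64$ ($T = -7 + 71 = 64$)
$Z{\left(X,h \right)} = 64 - h$
$\left(-28178 + Z{\left(111,78 \right)}\right) + 14937 = \left(-28178 + \left(64 - 78\right)\right) + 14937 = \left(-28178 - 14\right) + 14937 = -28192 + 14937 = -13255$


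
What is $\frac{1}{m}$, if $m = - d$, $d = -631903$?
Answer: $\frac{1}{631903} \approx 1.5825 \cdot 10^{-6}$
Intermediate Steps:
$m = 631903$ ($m = \left(-1\right) \left(-631903\right) = 631903$)
$\frac{1}{m} = \frac{1}{631903}$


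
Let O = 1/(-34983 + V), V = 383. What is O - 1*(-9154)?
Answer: 316728399/34600 ≈ 9154.0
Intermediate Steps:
O = -1/34600 (O = 1/(-34983 + 383) = 1/(-34600) = -1/34600 ≈ -2.8902e-5)
O - 1*(-9154) = -1/34600 - 1*(-9154) = -1/34600 + 9154 = 316728399/34600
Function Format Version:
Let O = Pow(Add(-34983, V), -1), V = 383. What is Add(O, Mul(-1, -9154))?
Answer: Rational(316728399, 34600) ≈ 9154.0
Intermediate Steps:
O = Rational(-1, 34600) (O = Pow(Add(-34983, 383), -1) = Pow(-34600, -1) = Rational(-1, 34600) ≈ -2.8902e-5)
Add(O, Mul(-1, -9154)) = Add(Rational(-1, 34600), Mul(-1, -9154)) = Add(Rational(-1, 34600), 9154) = Rational(316728399, 34600)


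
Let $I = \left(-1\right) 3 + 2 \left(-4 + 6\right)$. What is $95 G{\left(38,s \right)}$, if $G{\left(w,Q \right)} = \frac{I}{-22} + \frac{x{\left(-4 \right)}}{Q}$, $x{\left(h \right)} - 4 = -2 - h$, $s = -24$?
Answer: $- \frac{1235}{44} \approx -28.068$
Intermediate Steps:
$x{\left(h \right)} = 2 - h$ ($x{\left(h \right)} = 4 - \left(2 + h\right) = 2 - h$)
$I = 1$ ($I = -3 + 2 \cdot 2 = -3 + 4 = 1$)
$G{\left(w,Q \right)} = - \frac{1}{22} + \frac{6}{Q}$ ($G{\left(w,Q \right)} = 1 \frac{1}{-22} + \frac{2 - -4}{Q} = 1 \left(- \frac{1}{22}\right) + \frac{2 + 4}{Q} = - \frac{1}{22} + \frac{6}{Q}$)
$95 G{\left(38,s \right)} = 95 \frac{132 - -24}{22 \left(-24\right)} = 95 \cdot \frac{1}{22} \left(- \frac{1}{24}\right) \left(132 + 24\right) = 95 \cdot \frac{1}{22} \left(- \frac{1}{24}\right) 156 = 95 \left(- \frac{13}{44}\right) = - \frac{1235}{44}$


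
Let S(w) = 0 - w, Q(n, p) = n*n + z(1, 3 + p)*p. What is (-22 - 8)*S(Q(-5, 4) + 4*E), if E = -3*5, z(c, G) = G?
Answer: -210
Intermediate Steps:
E = -15
Q(n, p) = n² + p*(3 + p) (Q(n, p) = n*n + (3 + p)*p = n² + p*(3 + p))
S(w) = -w
(-22 - 8)*S(Q(-5, 4) + 4*E) = (-22 - 8)*(-(((-5)² + 4*(3 + 4)) + 4*(-15))) = -(-30)*((25 + 4*7) - 60) = -(-30)*((25 + 28) - 60) = -(-30)*(53 - 60) = -(-30)*(-7) = -30*7 = -210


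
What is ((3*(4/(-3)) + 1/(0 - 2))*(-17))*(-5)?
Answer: -765/2 ≈ -382.50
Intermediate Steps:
((3*(4/(-3)) + 1/(0 - 2))*(-17))*(-5) = ((3*(4*(-⅓)) + 1/(-2))*(-17))*(-5) = ((3*(-4/3) - ½)*(-17))*(-5) = ((-4 - ½)*(-17))*(-5) = -9/2*(-17)*(-5) = (153/2)*(-5) = -765/2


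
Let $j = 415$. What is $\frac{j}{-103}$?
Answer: $- \frac{415}{103} \approx -4.0291$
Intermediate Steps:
$\frac{j}{-103} = \frac{415}{-103} = 415 \left(- \frac{1}{103}\right) = - \frac{415}{103}$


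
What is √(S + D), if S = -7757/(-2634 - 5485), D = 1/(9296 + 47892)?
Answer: √61229133185005/8005334 ≈ 0.97746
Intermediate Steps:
D = 1/57188 ≈ 1.7486e-5
S = 7757/8119 (S = -7757/(-8119) = -7757*(-1/8119) = 7757/8119 ≈ 0.95541)
√(S + D) = √(7757/8119 + 1/57188) = √(443615435/464309372) = √61229133185005/8005334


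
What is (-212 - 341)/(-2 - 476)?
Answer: 553/478 ≈ 1.1569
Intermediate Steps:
(-212 - 341)/(-2 - 476) = -553/(-478) = -553*(-1/478) = 553/478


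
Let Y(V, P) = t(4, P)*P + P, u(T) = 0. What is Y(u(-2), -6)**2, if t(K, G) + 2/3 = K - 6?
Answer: 100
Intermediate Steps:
t(K, G) = -20/3 + K (t(K, G) = -2/3 + (K - 6) = -2/3 + (-6 + K) = -20/3 + K)
Y(V, P) = -5*P/3 (Y(V, P) = (-20/3 + 4)*P + P = -8*P/3 + P = -5*P/3)
Y(u(-2), -6)**2 = (-5/3*(-6))**2 = 10**2 = 100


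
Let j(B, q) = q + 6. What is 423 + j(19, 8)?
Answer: 437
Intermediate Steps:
j(B, q) = 6 + q
423 + j(19, 8) = 423 + (6 + 8) = 423 + 14 = 437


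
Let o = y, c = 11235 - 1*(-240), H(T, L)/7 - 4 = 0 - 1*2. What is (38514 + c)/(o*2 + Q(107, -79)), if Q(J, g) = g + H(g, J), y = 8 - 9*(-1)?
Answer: -49989/31 ≈ -1612.5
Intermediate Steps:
H(T, L) = 14 (H(T, L) = 28 + 7*(0 - 1*2) = 28 + 7*(0 - 2) = 28 + 7*(-2) = 28 - 14 = 14)
y = 17 (y = 8 + 9 = 17)
c = 11475 (c = 11235 + 240 = 11475)
o = 17
Q(J, g) = 14 + g (Q(J, g) = g + 14 = 14 + g)
(38514 + c)/(o*2 + Q(107, -79)) = (38514 + 11475)/(17*2 + (14 - 79)) = 49989/(34 - 65) = 49989/(-31) = 49989*(-1/31) = -49989/31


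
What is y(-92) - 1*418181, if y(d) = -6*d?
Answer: -417629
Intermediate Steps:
y(-92) - 1*418181 = -6*(-92) - 1*418181 = 552 - 418181 = -417629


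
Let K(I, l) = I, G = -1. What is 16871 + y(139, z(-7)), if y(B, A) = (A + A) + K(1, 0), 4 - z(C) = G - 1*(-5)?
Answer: 16872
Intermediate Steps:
z(C) = 0 (z(C) = 4 - (-1 - 1*(-5)) = 4 - (-1 + 5) = 4 - 1*4 = 4 - 4 = 0)
y(B, A) = 1 + 2*A (y(B, A) = (A + A) + 1 = 2*A + 1 = 1 + 2*A)
16871 + y(139, z(-7)) = 16871 + (1 + 2*0) = 16871 + (1 + 0) = 16871 + 1 = 16872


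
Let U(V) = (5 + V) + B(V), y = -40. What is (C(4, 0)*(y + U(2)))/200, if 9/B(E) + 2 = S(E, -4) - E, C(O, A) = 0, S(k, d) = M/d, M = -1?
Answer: 0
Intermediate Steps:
S(k, d) = -1/d
B(E) = 9/(-7/4 - E) (B(E) = 9/(-2 + (-1/(-4) - E)) = 9/(-2 + (-1*(-¼) - E)) = 9/(-2 + (¼ - E)) = 9/(-7/4 - E))
U(V) = 5 + V - 36/(7 + 4*V) (U(V) = (5 + V) - 36/(7 + 4*V) = 5 + V - 36/(7 + 4*V))
(C(4, 0)*(y + U(2)))/200 = (0*(-40 + (-36 + (5 + 2)*(7 + 4*2))/(7 + 4*2)))/200 = (0*(-40 + (-36 + 7*(7 + 8))/(7 + 8)))*(1/200) = (0*(-40 + (-36 + 7*15)/15))*(1/200) = (0*(-40 + (-36 + 105)/15))*(1/200) = (0*(-40 + (1/15)*69))*(1/200) = (0*(-40 + 23/5))*(1/200) = (0*(-177/5))*(1/200) = 0*(1/200) = 0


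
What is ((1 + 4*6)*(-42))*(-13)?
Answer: 13650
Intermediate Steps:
((1 + 4*6)*(-42))*(-13) = ((1 + 24)*(-42))*(-13) = (25*(-42))*(-13) = -1050*(-13) = 13650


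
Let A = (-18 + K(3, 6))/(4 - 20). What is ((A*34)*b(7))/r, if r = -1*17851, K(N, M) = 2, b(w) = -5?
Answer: 170/17851 ≈ 0.0095233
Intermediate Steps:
r = -17851
A = 1 (A = (-18 + 2)/(4 - 20) = -16/(-16) = -16*(-1/16) = 1)
((A*34)*b(7))/r = ((1*34)*(-5))/(-17851) = (34*(-5))*(-1/17851) = -170*(-1/17851) = 170/17851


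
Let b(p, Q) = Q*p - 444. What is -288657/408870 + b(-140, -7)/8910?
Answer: -475309/735966 ≈ -0.64583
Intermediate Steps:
b(p, Q) = -444 + Q*p
-288657/408870 + b(-140, -7)/8910 = -288657/408870 + (-444 - 7*(-140))/8910 = -288657*1/408870 + (-444 + 980)*(1/8910) = -32073/45430 + 536*(1/8910) = -32073/45430 + 268/4455 = -475309/735966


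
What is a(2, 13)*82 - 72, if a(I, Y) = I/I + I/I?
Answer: 92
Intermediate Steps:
a(I, Y) = 2 (a(I, Y) = 1 + 1 = 2)
a(2, 13)*82 - 72 = 2*82 - 72 = 164 - 72 = 92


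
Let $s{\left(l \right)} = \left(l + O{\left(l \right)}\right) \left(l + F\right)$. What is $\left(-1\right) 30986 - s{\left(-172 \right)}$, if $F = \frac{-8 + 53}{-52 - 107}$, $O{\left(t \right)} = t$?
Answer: $- \frac{4783322}{53} \approx -90251.0$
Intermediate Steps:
$F = - \frac{15}{53}$ ($F = \frac{45}{-159} = 45 \left(- \frac{1}{159}\right) = - \frac{15}{53} \approx -0.28302$)
$s{\left(l \right)} = 2 l \left(- \frac{15}{53} + l\right)$ ($s{\left(l \right)} = \left(l + l\right) \left(l - \frac{15}{53}\right) = 2 l \left(- \frac{15}{53} + l\right)$)
$\left(-1\right) 30986 - s{\left(-172 \right)} = \left(-1\right) 30986 - \frac{2}{53} \left(-172\right) \left(-15 + 53 \left(-172\right)\right) = -30986 - \frac{2}{53} \left(-172\right) \left(-15 - 9116\right) = -30986 - \frac{2}{53} \left(-172\right) \left(-9131\right) = -30986 - \frac{3141064}{53} = - \frac{4783322}{53}$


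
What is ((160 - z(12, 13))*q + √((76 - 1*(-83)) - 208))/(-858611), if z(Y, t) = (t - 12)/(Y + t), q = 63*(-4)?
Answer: 1007748/21465275 - 7*I/858611 ≈ 0.046948 - 8.1527e-6*I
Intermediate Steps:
q = -252
z(Y, t) = (-12 + t)/(Y + t)
((160 - z(12, 13))*q + √((76 - 1*(-83)) - 208))/(-858611) = ((160 - (-12 + 13)/(12 + 13))*(-252) + √((76 - 1*(-83)) - 208))/(-858611) = ((160 - 1/25)*(-252) + √((76 + 83) - 208))*(-1/858611) = ((160 - 1/25)*(-252) + √(159 - 208))*(-1/858611) = ((160 - 1*1/25)*(-252) + √(-49))*(-1/858611) = ((160 - 1/25)*(-252) + 7*I)*(-1/858611) = ((3999/25)*(-252) + 7*I)*(-1/858611) = (-1007748/25 + 7*I)*(-1/858611) = 1007748/21465275 - 7*I/858611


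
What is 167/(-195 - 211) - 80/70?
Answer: -631/406 ≈ -1.5542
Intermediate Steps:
167/(-195 - 211) - 80/70 = 167/(-406) - 80*1/70 = 167*(-1/406) - 8/7 = -167/406 - 8/7 = -631/406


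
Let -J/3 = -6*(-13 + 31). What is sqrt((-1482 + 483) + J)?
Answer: 15*I*sqrt(3) ≈ 25.981*I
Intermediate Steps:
J = 324 (J = -(-18)*(-13 + 31) = -(-18)*18 = -3*(-108) = 324)
sqrt((-1482 + 483) + J) = sqrt((-1482 + 483) + 324) = sqrt(-999 + 324) = sqrt(-675) = 15*I*sqrt(3)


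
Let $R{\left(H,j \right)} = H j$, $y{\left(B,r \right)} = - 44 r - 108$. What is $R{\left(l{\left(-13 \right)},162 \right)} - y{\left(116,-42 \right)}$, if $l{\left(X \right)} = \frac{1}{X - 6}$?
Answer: $- \frac{33222}{19} \approx -1748.5$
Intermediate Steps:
$y{\left(B,r \right)} = -108 - 44 r$
$l{\left(X \right)} = \frac{1}{-6 + X}$
$R{\left(l{\left(-13 \right)},162 \right)} - y{\left(116,-42 \right)} = \frac{1}{-6 - 13} \cdot 162 - \left(-108 - -1848\right) = \frac{1}{-19} \cdot 162 - \left(-108 + 1848\right) = \left(- \frac{1}{19}\right) 162 - 1740 = - \frac{162}{19} - 1740 = - \frac{33222}{19}$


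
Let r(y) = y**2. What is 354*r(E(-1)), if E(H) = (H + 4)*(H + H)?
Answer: 12744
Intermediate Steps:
E(H) = 2*H*(4 + H) (E(H) = (4 + H)*(2*H) = 2*H*(4 + H))
354*r(E(-1)) = 354*(2*(-1)*(4 - 1))**2 = 354*(2*(-1)*3)**2 = 354*(-6)**2 = 354*36 = 12744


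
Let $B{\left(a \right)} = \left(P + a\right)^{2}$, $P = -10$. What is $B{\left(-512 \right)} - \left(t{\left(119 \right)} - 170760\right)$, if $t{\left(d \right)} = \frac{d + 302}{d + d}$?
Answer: $\frac{105491651}{238} \approx 4.4324 \cdot 10^{5}$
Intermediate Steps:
$t{\left(d \right)} = \frac{302 + d}{2 d}$
$B{\left(a \right)} = \left(-10 + a\right)^{2}$
$B{\left(-512 \right)} - \left(t{\left(119 \right)} - 170760\right) = \left(-10 - 512\right)^{2} - \left(\frac{302 + 119}{2 \cdot 119} - 170760\right) = \left(-522\right)^{2} - \left(\frac{1}{2} \cdot \frac{1}{119} \cdot 421 - 170760\right) = 272484 - \left(\frac{421}{238} - 170760\right) = 272484 - - \frac{40640459}{238} = 272484 + \frac{40640459}{238} = \frac{105491651}{238}$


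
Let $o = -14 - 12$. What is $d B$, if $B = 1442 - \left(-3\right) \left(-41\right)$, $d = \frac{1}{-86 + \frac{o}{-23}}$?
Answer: $- \frac{30337}{1952} \approx -15.541$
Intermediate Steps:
$o = -26$ ($o = -14 - 12 = -26$)
$d = - \frac{23}{1952}$ ($d = \frac{1}{-86 - \frac{26}{-23}} = \frac{1}{-86 - - \frac{26}{23}} = \frac{1}{-86 + \frac{26}{23}} = \frac{1}{- \frac{1952}{23}} = - \frac{23}{1952} \approx -0.011783$)
$B = 1319$ ($B = 1442 - 123 = 1319$)
$d B = \left(- \frac{23}{1952}\right) 1319 = - \frac{30337}{1952}$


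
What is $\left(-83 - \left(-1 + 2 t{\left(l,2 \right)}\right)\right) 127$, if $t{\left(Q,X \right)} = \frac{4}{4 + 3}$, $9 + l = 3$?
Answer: $- \frac{73914}{7} \approx -10559.0$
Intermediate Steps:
$l = -6$ ($l = -9 + 3 = -6$)
$t{\left(Q,X \right)} = \frac{4}{7}$
$\left(-83 - \left(-1 + 2 t{\left(l,2 \right)}\right)\right) 127 = \left(-83 + \left(\left(-2\right) \frac{4}{7} + 1\right)\right) 127 = \left(-83 + \left(- \frac{8}{7} + 1\right)\right) 127 = \left(-83 - \frac{1}{7}\right) 127 = \left(- \frac{582}{7}\right) 127 = - \frac{73914}{7}$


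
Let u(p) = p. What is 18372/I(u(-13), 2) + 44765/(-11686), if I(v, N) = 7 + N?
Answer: 71430769/35058 ≈ 2037.5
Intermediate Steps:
18372/I(u(-13), 2) + 44765/(-11686) = 18372/(7 + 2) + 44765/(-11686) = 18372/9 + 44765*(-1/11686) = 18372*(⅑) - 44765/11686 = 6124/3 - 44765/11686 = 71430769/35058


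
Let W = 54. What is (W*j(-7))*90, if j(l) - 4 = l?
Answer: -14580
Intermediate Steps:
j(l) = 4 + l
(W*j(-7))*90 = (54*(4 - 7))*90 = (54*(-3))*90 = -162*90 = -14580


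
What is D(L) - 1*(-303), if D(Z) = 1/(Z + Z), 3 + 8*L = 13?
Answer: 1517/5 ≈ 303.40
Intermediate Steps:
L = 5/4 (L = -3/8 + (⅛)*13 = -3/8 + 13/8 = 5/4 ≈ 1.2500)
D(Z) = 1/(2*Z)
D(L) - 1*(-303) = 1/(2*(5/4)) - 1*(-303) = (½)*(⅘) + 303 = ⅖ + 303 = 1517/5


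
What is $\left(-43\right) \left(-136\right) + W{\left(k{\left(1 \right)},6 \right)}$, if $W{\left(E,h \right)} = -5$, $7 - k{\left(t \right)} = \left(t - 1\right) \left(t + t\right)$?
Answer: $5843$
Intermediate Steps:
$k{\left(t \right)} = 7 - 2 t \left(-1 + t\right)$ ($k{\left(t \right)} = 7 - \left(t - 1\right) \left(t + t\right) = 7 - \left(-1 + t\right) 2 t = 7 - 2 t \left(-1 + t\right)$)
$\left(-43\right) \left(-136\right) + W{\left(k{\left(1 \right)},6 \right)} = \left(-43\right) \left(-136\right) - 5 = 5848 - 5 = 5843$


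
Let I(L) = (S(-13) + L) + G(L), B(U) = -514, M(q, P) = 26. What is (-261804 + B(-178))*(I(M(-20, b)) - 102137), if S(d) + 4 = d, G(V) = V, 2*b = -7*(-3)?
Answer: 26783192436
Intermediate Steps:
b = 21/2 (b = (-7*(-3))/2 = (½)*21 = 21/2 ≈ 10.500)
S(d) = -4 + d
I(L) = -17 + 2*L (I(L) = ((-4 - 13) + L) + L = (-17 + L) + L = -17 + 2*L)
(-261804 + B(-178))*(I(M(-20, b)) - 102137) = (-261804 - 514)*((-17 + 2*26) - 102137) = -262318*((-17 + 52) - 102137) = -262318*(35 - 102137) = -262318*(-102102) = 26783192436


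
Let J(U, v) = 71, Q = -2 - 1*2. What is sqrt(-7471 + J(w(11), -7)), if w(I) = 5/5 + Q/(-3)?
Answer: 10*I*sqrt(74) ≈ 86.023*I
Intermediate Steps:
Q = -4 (Q = -2 - 2 = -4)
w(I) = 7/3 (w(I) = 5/5 - 4/(-3) = 5*(1/5) - 4*(-1/3) = 1 + 4/3 = 7/3)
sqrt(-7471 + J(w(11), -7)) = sqrt(-7471 + 71) = sqrt(-7400) = 10*I*sqrt(74)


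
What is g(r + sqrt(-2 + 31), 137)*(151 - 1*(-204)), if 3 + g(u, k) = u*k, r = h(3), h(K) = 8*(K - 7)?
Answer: -1557385 + 48635*sqrt(29) ≈ -1.2955e+6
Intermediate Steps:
h(K) = -56 + 8*K (h(K) = 8*(-7 + K) = -56 + 8*K)
r = -32 (r = -56 + 8*3 = -56 + 24 = -32)
g(u, k) = -3 + k*u (g(u, k) = -3 + u*k = -3 + k*u)
g(r + sqrt(-2 + 31), 137)*(151 - 1*(-204)) = (-3 + 137*(-32 + sqrt(-2 + 31)))*(151 - 1*(-204)) = (-3 + 137*(-32 + sqrt(29)))*(151 + 204) = (-3 + (-4384 + 137*sqrt(29)))*355 = (-4387 + 137*sqrt(29))*355 = -1557385 + 48635*sqrt(29)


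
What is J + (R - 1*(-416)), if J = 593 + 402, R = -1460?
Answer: -49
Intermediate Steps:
J = 995
J + (R - 1*(-416)) = 995 + (-1460 - 1*(-416)) = 995 + (-1460 + 416) = 995 - 1044 = -49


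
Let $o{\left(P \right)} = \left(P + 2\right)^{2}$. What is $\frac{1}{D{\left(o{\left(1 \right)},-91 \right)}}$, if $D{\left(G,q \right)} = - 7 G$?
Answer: $- \frac{1}{63} \approx -0.015873$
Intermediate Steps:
$o{\left(P \right)} = \left(2 + P\right)^{2}$
$\frac{1}{D{\left(o{\left(1 \right)},-91 \right)}} = \frac{1}{\left(-7\right) \left(2 + 1\right)^{2}} = \frac{1}{\left(-7\right) 3^{2}} = \frac{1}{\left(-7\right) 9} = \frac{1}{-63} = - \frac{1}{63}$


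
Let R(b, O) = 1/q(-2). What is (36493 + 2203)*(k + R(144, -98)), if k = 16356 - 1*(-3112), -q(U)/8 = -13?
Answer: 9793343301/13 ≈ 7.5333e+8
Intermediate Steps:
q(U) = 104 (q(U) = -8*(-13) = 104)
k = 19468 (k = 16356 + 3112 = 19468)
R(b, O) = 1/104
(36493 + 2203)*(k + R(144, -98)) = (36493 + 2203)*(19468 + 1/104) = 38696*(2024673/104) = 9793343301/13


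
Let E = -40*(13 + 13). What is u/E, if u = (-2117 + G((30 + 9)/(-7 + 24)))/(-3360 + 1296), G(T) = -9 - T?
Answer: -36181/36491520 ≈ -0.00099149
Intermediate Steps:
E = -1040 (E = -40*26 = -1040)
u = 36181/35088 (u = (-2117 + (-9 - (30 + 9)/(-7 + 24)))/(-3360 + 1296) = (-2117 + (-9 - 39/17))/(-2064) = (-2117 + (-9 - 39/17))*(-1/2064) = (-2117 - 192/17)*(-1/2064) = -36181/17*(-1/2064) = 36181/35088 ≈ 1.0312)
u/E = (36181/35088)/(-1040) = (36181/35088)*(-1/1040) = -36181/36491520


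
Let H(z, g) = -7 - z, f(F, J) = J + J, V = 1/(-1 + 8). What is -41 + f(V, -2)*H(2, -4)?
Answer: -5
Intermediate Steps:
V = 1/7 ≈ 0.14286
f(F, J) = 2*J
-41 + f(V, -2)*H(2, -4) = -41 + (2*(-2))*(-7 - 1*2) = -41 - 4*(-7 - 2) = -41 - 4*(-9) = -41 + 36 = -5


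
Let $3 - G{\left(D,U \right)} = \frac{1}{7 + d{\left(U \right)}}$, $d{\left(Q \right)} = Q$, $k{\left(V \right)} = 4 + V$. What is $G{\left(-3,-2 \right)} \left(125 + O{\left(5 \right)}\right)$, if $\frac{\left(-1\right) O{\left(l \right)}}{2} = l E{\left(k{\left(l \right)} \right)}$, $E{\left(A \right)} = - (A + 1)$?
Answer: $630$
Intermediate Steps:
$E{\left(A \right)} = -1 - A$ ($E{\left(A \right)} = - (1 + A) = -1 - A$)
$G{\left(D,U \right)} = 3 - \frac{1}{7 + U}$
$O{\left(l \right)} = - 2 l \left(-5 - l\right)$ ($O{\left(l \right)} = - 2 l \left(-1 - \left(4 + l\right)\right) = - 2 l \left(-5 - l\right)$)
$G{\left(-3,-2 \right)} \left(125 + O{\left(5 \right)}\right) = \frac{20 + 3 \left(-2\right)}{7 - 2} \left(125 + 2 \cdot 5 \left(5 + 5\right)\right) = \frac{20 - 6}{5} \left(125 + 2 \cdot 5 \cdot 10\right) = \frac{1}{5} \cdot 14 \left(125 + 100\right) = \frac{14}{5} \cdot 225 = 630$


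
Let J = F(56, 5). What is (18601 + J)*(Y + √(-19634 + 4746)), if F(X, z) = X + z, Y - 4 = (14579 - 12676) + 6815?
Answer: 162769964 + 37324*I*√3722 ≈ 1.6277e+8 + 2.2771e+6*I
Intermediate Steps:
Y = 8722 (Y = 4 + ((14579 - 12676) + 6815) = 4 + (1903 + 6815) = 4 + 8718 = 8722)
J = 61 (J = 56 + 5 = 61)
(18601 + J)*(Y + √(-19634 + 4746)) = (18601 + 61)*(8722 + √(-19634 + 4746)) = 18662*(8722 + √(-14888)) = 18662*(8722 + 2*I*√3722) = 162769964 + 37324*I*√3722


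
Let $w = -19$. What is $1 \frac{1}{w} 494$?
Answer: $-26$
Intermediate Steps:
$1 \frac{1}{w} 494 = 1 \frac{1}{-19} \cdot 494 = 1 \left(- \frac{1}{19}\right) 494 = \left(- \frac{1}{19}\right) 494 = -26$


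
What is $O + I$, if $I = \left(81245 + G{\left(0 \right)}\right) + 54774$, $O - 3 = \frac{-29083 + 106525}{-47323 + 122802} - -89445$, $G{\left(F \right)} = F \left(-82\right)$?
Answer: $\frac{17018101135}{75479} \approx 2.2547 \cdot 10^{5}$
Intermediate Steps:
$G{\left(F \right)} = - 82 F$
$O = \frac{6751523034}{75479}$ ($O = 3 + \left(\frac{-29083 + 106525}{-47323 + 122802} - -89445\right) = 3 + \left(\frac{77442}{75479} + 89445\right) = 3 + \frac{6751296597}{75479} = \frac{6751523034}{75479} \approx 89449.0$)
$I = 136019$ ($I = \left(81245 - 0\right) + 54774 = \left(81245 + 0\right) + 54774 = 81245 + 54774 = 136019$)
$O + I = \frac{6751523034}{75479} + 136019 = \frac{17018101135}{75479}$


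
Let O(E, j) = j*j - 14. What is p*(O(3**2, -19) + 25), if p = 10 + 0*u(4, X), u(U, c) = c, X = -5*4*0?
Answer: 3720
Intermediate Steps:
X = 0 (X = -20*0 = 0)
O(E, j) = -14 + j**2 (O(E, j) = j**2 - 14 = -14 + j**2)
p = 10 (p = 10 + 0*0 = 10 + 0 = 10)
p*(O(3**2, -19) + 25) = 10*((-14 + (-19)**2) + 25) = 10*((-14 + 361) + 25) = 10*(347 + 25) = 10*372 = 3720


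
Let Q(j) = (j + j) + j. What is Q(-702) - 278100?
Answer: -280206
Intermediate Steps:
Q(j) = 3*j (Q(j) = 2*j + j = 3*j)
Q(-702) - 278100 = 3*(-702) - 278100 = -2106 - 278100 = -280206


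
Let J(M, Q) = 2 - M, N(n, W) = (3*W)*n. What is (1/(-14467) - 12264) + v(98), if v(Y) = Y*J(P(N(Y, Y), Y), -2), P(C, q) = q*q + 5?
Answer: -13797901251/14467 ≈ -9.5375e+5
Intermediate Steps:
N(n, W) = 3*W*n
P(C, q) = 5 + q**2 (P(C, q) = q**2 + 5 = 5 + q**2)
v(Y) = Y*(-3 - Y**2) (v(Y) = Y*(2 - (5 + Y**2)) = Y*(2 + (-5 - Y**2)) = Y*(-3 - Y**2))
(1/(-14467) - 12264) + v(98) = (1/(-14467) - 12264) - 1*98*(3 + 98**2) = (-1/14467 - 12264) - 1*98*(3 + 9604) = -177423289/14467 - 1*98*9607 = -177423289/14467 - 941486 = -13797901251/14467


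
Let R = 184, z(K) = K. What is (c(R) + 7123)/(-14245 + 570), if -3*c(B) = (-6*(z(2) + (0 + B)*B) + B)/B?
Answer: -206743/377430 ≈ -0.54776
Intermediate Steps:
c(B) = -(-12 + B - 6*B²)/(3*B) (c(B) = -(-6*(2 + (0 + B)*B) + B)/(3*B) = -(-6*(2 + B*B) + B)/(3*B) = -(-6*(2 + B²) + B)/(3*B) = -((-12 - 6*B²) + B)/(3*B) = -(-12 + B - 6*B²)/(3*B))
(c(R) + 7123)/(-14245 + 570) = ((-⅓ + 2*184 + 4/184) + 7123)/(-14245 + 570) = ((-⅓ + 368 + 4*(1/184)) + 7123)/(-13675) = ((-⅓ + 368 + 1/46) + 7123)*(-1/13675) = (50741/138 + 7123)*(-1/13675) = (1033715/138)*(-1/13675) = -206743/377430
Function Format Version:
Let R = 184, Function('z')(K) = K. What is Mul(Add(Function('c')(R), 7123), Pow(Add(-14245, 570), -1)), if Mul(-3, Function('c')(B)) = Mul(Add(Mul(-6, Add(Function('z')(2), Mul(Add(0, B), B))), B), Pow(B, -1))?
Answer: Rational(-206743, 377430) ≈ -0.54776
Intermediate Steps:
Function('c')(B) = Mul(Rational(-1, 3), Pow(B, -1), Add(-12, B, Mul(-6, Pow(B, 2)))) (Function('c')(B) = Mul(Rational(-1, 3), Mul(Add(Mul(-6, Add(2, Mul(Add(0, B), B))), B), Pow(B, -1))) = Mul(Rational(-1, 3), Mul(Add(Mul(-6, Add(2, Mul(B, B))), B), Pow(B, -1))) = Mul(Rational(-1, 3), Mul(Add(Mul(-6, Add(2, Pow(B, 2))), B), Pow(B, -1))) = Mul(Rational(-1, 3), Mul(Add(Add(-12, Mul(-6, Pow(B, 2))), B), Pow(B, -1))) = Mul(Rational(-1, 3), Mul(Add(-12, B, Mul(-6, Pow(B, 2))), Pow(B, -1))) = Mul(Rational(-1, 3), Mul(Pow(B, -1), Add(-12, B, Mul(-6, Pow(B, 2))))) = Mul(Rational(-1, 3), Pow(B, -1), Add(-12, B, Mul(-6, Pow(B, 2)))))
Mul(Add(Function('c')(R), 7123), Pow(Add(-14245, 570), -1)) = Mul(Add(Add(Rational(-1, 3), Mul(2, 184), Mul(4, Pow(184, -1))), 7123), Pow(Add(-14245, 570), -1)) = Mul(Add(Add(Rational(-1, 3), 368, Mul(4, Rational(1, 184))), 7123), Pow(-13675, -1)) = Mul(Add(Add(Rational(-1, 3), 368, Rational(1, 46)), 7123), Rational(-1, 13675)) = Mul(Add(Rational(50741, 138), 7123), Rational(-1, 13675)) = Mul(Rational(1033715, 138), Rational(-1, 13675)) = Rational(-206743, 377430)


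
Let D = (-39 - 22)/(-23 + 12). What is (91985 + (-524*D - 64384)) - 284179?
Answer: -2854322/11 ≈ -2.5948e+5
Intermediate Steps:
D = 61/11 (D = -61/(-11) = -61*(-1/11) = 61/11 ≈ 5.5455)
(91985 + (-524*D - 64384)) - 284179 = (91985 + (-524*61/11 - 64384)) - 284179 = (91985 + (-31964/11 - 64384)) - 284179 = (91985 - 740188/11) - 284179 = 271647/11 - 284179 = -2854322/11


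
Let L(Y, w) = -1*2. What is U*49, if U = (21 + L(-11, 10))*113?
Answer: 105203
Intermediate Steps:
L(Y, w) = -2
U = 2147 (U = (21 - 2)*113 = 19*113 = 2147)
U*49 = 2147*49 = 105203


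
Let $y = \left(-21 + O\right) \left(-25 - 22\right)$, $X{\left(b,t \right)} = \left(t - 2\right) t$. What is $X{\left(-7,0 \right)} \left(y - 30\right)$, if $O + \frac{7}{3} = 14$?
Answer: $0$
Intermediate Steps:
$X{\left(b,t \right)} = t \left(-2 + t\right)$ ($X{\left(b,t \right)} = \left(-2 + t\right) t = t \left(-2 + t\right)$)
$O = \frac{35}{3}$ ($O = - \frac{7}{3} + 14 = \frac{35}{3} \approx 11.667$)
$y = \frac{1316}{3}$ ($y = \left(-21 + \frac{35}{3}\right) \left(-25 - 22\right) = \left(- \frac{28}{3}\right) \left(-47\right) = \frac{1316}{3} \approx 438.67$)
$X{\left(-7,0 \right)} \left(y - 30\right) = 0 \left(-2 + 0\right) \left(\frac{1316}{3} - 30\right) = 0 \left(-2\right) \frac{1226}{3} = 0 \cdot \frac{1226}{3} = 0$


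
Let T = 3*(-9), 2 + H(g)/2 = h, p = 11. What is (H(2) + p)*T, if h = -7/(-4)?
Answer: -567/2 ≈ -283.50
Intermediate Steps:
h = 7/4 (h = -7*(-¼) = 7/4 ≈ 1.7500)
H(g) = -½ (H(g) = -4 + 2*(7/4) = -4 + 7/2 = -½)
T = -27
(H(2) + p)*T = (-½ + 11)*(-27) = (21/2)*(-27) = -567/2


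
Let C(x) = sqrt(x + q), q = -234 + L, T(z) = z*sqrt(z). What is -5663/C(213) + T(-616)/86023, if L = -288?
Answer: I*(-54384*sqrt(154) + 69592607*sqrt(309))/3797301 ≈ 321.98*I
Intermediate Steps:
T(z) = z**(3/2)
q = -522 (q = -234 - 288 = -522)
C(x) = sqrt(-522 + x) (C(x) = sqrt(x - 522) = sqrt(-522 + x))
-5663/C(213) + T(-616)/86023 = -5663/sqrt(-522 + 213) + (-616)**(3/2)/86023 = -5663*(-I*sqrt(309)/309) - 1232*I*sqrt(154)*(1/86023) = -5663*(-I*sqrt(309)/309) - 176*I*sqrt(154)/12289 = -(-5663)*I*sqrt(309)/309 - 176*I*sqrt(154)/12289 = 5663*I*sqrt(309)/309 - 176*I*sqrt(154)/12289 = -176*I*sqrt(154)/12289 + 5663*I*sqrt(309)/309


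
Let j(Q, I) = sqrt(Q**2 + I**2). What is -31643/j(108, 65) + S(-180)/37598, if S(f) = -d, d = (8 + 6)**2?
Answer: -98/18799 - 31643*sqrt(15889)/15889 ≈ -251.04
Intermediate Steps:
d = 196 (d = 14**2 = 196)
S(f) = -196 (S(f) = -1*196 = -196)
j(Q, I) = sqrt(I**2 + Q**2)
-31643/j(108, 65) + S(-180)/37598 = -31643/sqrt(65**2 + 108**2) - 196/37598 = -31643/sqrt(4225 + 11664) - 196*1/37598 = -31643*sqrt(15889)/15889 - 98/18799 = -98/18799 - 31643*sqrt(15889)/15889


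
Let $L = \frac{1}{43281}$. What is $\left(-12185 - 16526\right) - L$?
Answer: $- \frac{1242640792}{43281} \approx -28711.0$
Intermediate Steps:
$L = \frac{1}{43281} \approx 2.3105 \cdot 10^{-5}$
$\left(-12185 - 16526\right) - L = \left(-12185 - 16526\right) - \frac{1}{43281} = -28711 - \frac{1}{43281} = - \frac{1242640792}{43281}$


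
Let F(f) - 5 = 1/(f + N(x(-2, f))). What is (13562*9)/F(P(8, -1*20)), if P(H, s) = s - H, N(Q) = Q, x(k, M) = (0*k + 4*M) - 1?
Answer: 8605089/352 ≈ 24446.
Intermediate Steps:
x(k, M) = -1 + 4*M (x(k, M) = (0 + 4*M) - 1 = 4*M - 1 = -1 + 4*M)
F(f) = 5 + 1/(-1 + 5*f) (F(f) = 5 + 1/(f + (-1 + 4*f)) = 5 + 1/(-1 + 5*f))
(13562*9)/F(P(8, -1*20)) = (13562*9)/(((-4 + 25*(-1*20 - 1*8))/(-1 + 5*(-1*20 - 1*8)))) = 122058/(((-4 + 25*(-20 - 8))/(-1 + 5*(-20 - 8)))) = 122058/(((-4 + 25*(-28))/(-1 + 5*(-28)))) = 122058/(((-4 - 700)/(-1 - 140))) = 122058/((-704/(-141))) = 122058/((-1/141*(-704))) = 122058/(704/141) = 122058*(141/704) = 8605089/352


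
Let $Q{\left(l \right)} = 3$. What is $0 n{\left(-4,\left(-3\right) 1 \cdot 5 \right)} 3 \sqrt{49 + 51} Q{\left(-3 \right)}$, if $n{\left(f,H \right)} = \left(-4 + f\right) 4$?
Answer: $0$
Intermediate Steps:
$n{\left(f,H \right)} = -16 + 4 f$
$0 n{\left(-4,\left(-3\right) 1 \cdot 5 \right)} 3 \sqrt{49 + 51} Q{\left(-3 \right)} = 0 \left(-16 + 4 \left(-4\right)\right) 3 \sqrt{49 + 51} \cdot 3 = 0 \left(-16 - 16\right) 3 \sqrt{100} \cdot 3 = 0 \left(-32\right) 3 \cdot 10 \cdot 3 = 0 \cdot 3 \cdot 10 \cdot 3 = 0 \cdot 10 \cdot 3 = 0 \cdot 3 = 0$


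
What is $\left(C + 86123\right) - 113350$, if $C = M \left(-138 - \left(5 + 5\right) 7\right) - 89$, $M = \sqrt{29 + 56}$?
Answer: $-27316 - 208 \sqrt{85} \approx -29234.0$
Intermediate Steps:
$M = \sqrt{85} \approx 9.2195$
$C = -89 - 208 \sqrt{85}$ ($C = \sqrt{85} \left(-138 - \left(5 + 5\right) 7\right) - 89 = \sqrt{85} \left(-138 - 10 \cdot 7\right) - 89 = \sqrt{85} \left(-138 - 70\right) - 89 = \sqrt{85} \left(-208\right) - 89 = - 208 \sqrt{85} - 89 = -89 - 208 \sqrt{85} \approx -2006.7$)
$\left(C + 86123\right) - 113350 = \left(\left(-89 - 208 \sqrt{85}\right) + 86123\right) - 113350 = \left(86034 - 208 \sqrt{85}\right) - 113350 = -27316 - 208 \sqrt{85}$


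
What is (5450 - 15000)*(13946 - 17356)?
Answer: 32565500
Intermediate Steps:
(5450 - 15000)*(13946 - 17356) = -9550*(-3410) = 32565500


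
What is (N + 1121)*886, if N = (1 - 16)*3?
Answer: 953336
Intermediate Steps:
N = -45 (N = -15*3 = -45)
(N + 1121)*886 = (-45 + 1121)*886 = 1076*886 = 953336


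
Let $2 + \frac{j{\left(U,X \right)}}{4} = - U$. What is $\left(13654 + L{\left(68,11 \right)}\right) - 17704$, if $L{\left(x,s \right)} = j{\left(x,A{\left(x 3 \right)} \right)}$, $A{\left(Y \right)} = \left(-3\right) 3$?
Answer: $-4330$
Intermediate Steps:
$A{\left(Y \right)} = -9$
$j{\left(U,X \right)} = -8 - 4 U$ ($j{\left(U,X \right)} = -8 + 4 \left(- U\right) = -8 - 4 U$)
$L{\left(x,s \right)} = -8 - 4 x$
$\left(13654 + L{\left(68,11 \right)}\right) - 17704 = \left(13654 - 280\right) - 17704 = 13374 - 17704 = -4330$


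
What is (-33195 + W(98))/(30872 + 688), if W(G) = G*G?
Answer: -23591/31560 ≈ -0.74750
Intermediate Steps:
W(G) = G²
(-33195 + W(98))/(30872 + 688) = (-33195 + 98²)/(30872 + 688) = (-33195 + 9604)/31560 = -23591*1/31560 = -23591/31560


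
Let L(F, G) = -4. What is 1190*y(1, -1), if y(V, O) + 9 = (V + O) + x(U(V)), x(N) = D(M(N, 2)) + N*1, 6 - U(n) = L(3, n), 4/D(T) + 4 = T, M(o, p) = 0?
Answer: 0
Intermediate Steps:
D(T) = 4/(-4 + T)
U(n) = 10 (U(n) = 6 - 1*(-4) = 6 + 4 = 10)
x(N) = -1 + N (x(N) = 4/(-4 + 0) + N*1 = 4/(-4) + N = 4*(-¼) + N = -1 + N)
y(V, O) = O + V (y(V, O) = -9 + ((V + O) + (-1 + 10)) = -9 + ((O + V) + 9) = -9 + (9 + O + V) = O + V)
1190*y(1, -1) = 1190*(-1 + 1) = 1190*0 = 0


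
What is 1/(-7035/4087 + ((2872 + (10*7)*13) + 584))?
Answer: 61/266221 ≈ 0.00022913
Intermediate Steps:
1/(-7035/4087 + ((2872 + (10*7)*13) + 584)) = 1/(-7035*1/4087 + ((2872 + 70*13) + 584)) = 1/(-105/61 + ((2872 + 910) + 584)) = 1/(-105/61 + (3782 + 584)) = 1/(-105/61 + 4366) = 1/(266221/61) = 61/266221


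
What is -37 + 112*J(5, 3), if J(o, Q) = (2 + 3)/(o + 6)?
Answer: 153/11 ≈ 13.909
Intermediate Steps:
J(o, Q) = 5/(6 + o)
-37 + 112*J(5, 3) = -37 + 112*(5/(6 + 5)) = -37 + 112*(5/11) = -37 + 560/11 = 153/11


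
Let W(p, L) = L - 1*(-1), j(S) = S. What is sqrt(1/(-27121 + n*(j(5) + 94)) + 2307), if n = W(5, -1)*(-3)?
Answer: sqrt(1696910687666)/27121 ≈ 48.031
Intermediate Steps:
W(p, L) = 1 + L (W(p, L) = L + 1 = 1 + L)
n = 0 (n = (1 - 1)*(-3) = 0*(-3) = 0)
sqrt(1/(-27121 + n*(j(5) + 94)) + 2307) = sqrt(1/(-27121 + 0*(5 + 94)) + 2307) = sqrt(1/(-27121 + 0*99) + 2307) = sqrt(1/(-27121 + 0) + 2307) = sqrt(1/(-27121) + 2307) = sqrt(-1/27121 + 2307) = sqrt(62568146/27121) = sqrt(1696910687666)/27121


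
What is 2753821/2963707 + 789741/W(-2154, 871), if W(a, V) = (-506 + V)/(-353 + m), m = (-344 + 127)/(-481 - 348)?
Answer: -136885198770525851/179354656519 ≈ -7.6321e+5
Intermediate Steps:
m = 217/829 (m = -217/(-829) = -217*(-1/829) = 217/829 ≈ 0.26176)
W(a, V) = 209737/146210 - 829*V/292420 (W(a, V) = (-506 + V)/(-353 + 217/829) = (-506 + V)/(-292420/829) = (-506 + V)*(-829/292420) = 209737/146210 - 829*V/292420)
2753821/2963707 + 789741/W(-2154, 871) = 2753821/2963707 + 789741/(209737/146210 - 829/292420*871) = 2753821*(1/2963707) + 789741/(209737/146210 - 722059/292420) = 2753821/2963707 + 789741/(-60517/58484) = 2753821/2963707 + 789741*(-58484/60517) = 2753821/2963707 - 46187212644/60517 = -136885198770525851/179354656519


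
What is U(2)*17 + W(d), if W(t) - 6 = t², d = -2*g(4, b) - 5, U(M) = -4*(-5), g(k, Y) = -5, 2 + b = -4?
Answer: 371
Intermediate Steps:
b = -6 (b = -2 - 4 = -6)
U(M) = 20
d = 5 (d = -2*(-5) - 5 = 10 - 5 = 5)
W(t) = 6 + t²
U(2)*17 + W(d) = 20*17 + (6 + 5²) = 340 + (6 + 25) = 340 + 31 = 371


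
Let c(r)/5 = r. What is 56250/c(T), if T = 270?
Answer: 125/3 ≈ 41.667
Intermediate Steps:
c(r) = 5*r
56250/c(T) = 56250/((5*270)) = 56250/1350 = 56250*(1/1350) = 125/3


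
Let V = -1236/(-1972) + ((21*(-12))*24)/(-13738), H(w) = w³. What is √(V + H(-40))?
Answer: I*√733928249944869799/3386417 ≈ 252.98*I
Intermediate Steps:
V = 3613353/3386417 (V = -1236*(-1/1972) - 252*24*(-1/13738) = 309/493 - 6048*(-1/13738) = 309/493 + 3024/6869 = 3613353/3386417 ≈ 1.0670)
√(V + H(-40)) = √(3613353/3386417 + (-40)³) = √(3613353/3386417 - 64000) = √(-216727074647/3386417) = I*√733928249944869799/3386417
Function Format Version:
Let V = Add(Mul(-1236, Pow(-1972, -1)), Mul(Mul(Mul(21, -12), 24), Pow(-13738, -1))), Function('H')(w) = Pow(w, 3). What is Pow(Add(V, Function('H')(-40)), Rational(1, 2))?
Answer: Mul(Rational(1, 3386417), I, Pow(733928249944869799, Rational(1, 2))) ≈ Mul(252.98, I)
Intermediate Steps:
V = Rational(3613353, 3386417) (V = Add(Mul(-1236, Rational(-1, 1972)), Mul(Mul(-252, 24), Rational(-1, 13738))) = Add(Rational(309, 493), Mul(-6048, Rational(-1, 13738))) = Add(Rational(309, 493), Rational(3024, 6869)) = Rational(3613353, 3386417) ≈ 1.0670)
Pow(Add(V, Function('H')(-40)), Rational(1, 2)) = Pow(Add(Rational(3613353, 3386417), Pow(-40, 3)), Rational(1, 2)) = Pow(Add(Rational(3613353, 3386417), -64000), Rational(1, 2)) = Pow(Rational(-216727074647, 3386417), Rational(1, 2)) = Mul(Rational(1, 3386417), I, Pow(733928249944869799, Rational(1, 2)))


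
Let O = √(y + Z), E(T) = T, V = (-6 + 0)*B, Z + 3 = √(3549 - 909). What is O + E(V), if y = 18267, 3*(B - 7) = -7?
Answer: -28 + 2*√(4566 + √165) ≈ 107.33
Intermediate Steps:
B = 14/3 (B = 7 + (⅓)*(-7) = 7 - 7/3 = 14/3 ≈ 4.6667)
Z = -3 + 4*√165 (Z = -3 + √(3549 - 909) = -3 + √2640 = -3 + 4*√165 ≈ 48.381)
V = -28 (V = (-6 + 0)*(14/3) = -6*14/3 = -28)
O = √(18264 + 4*√165) (O = √(18267 + (-3 + 4*√165)) = √(18264 + 4*√165) ≈ 135.33)
O + E(V) = 2*√(4566 + √165) - 28 = -28 + 2*√(4566 + √165)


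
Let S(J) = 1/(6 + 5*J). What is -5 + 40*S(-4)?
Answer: -55/7 ≈ -7.8571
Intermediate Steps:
-5 + 40*S(-4) = -5 + 40/(6 + 5*(-4)) = -5 + 40/(6 - 20) = -5 + 40/(-14) = -5 + 40*(-1/14) = -5 - 20/7 = -55/7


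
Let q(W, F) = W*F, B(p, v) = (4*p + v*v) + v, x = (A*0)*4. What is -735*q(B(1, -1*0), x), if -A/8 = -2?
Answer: 0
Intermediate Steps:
A = 16 (A = -8*(-2) = 16)
x = 0 (x = (16*0)*4 = 0*4 = 0)
B(p, v) = v + v² + 4*p (B(p, v) = (4*p + v²) + v = (v² + 4*p) + v = v + v² + 4*p)
q(W, F) = F*W
-735*q(B(1, -1*0), x) = -0*(-1*0 + (-1*0)² + 4*1) = -0*(0 + 0² + 4) = -0*(0 + 0 + 4) = -0*4 = -735*0 = 0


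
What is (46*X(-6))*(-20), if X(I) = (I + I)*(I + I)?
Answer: -132480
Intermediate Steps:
X(I) = 4*I² (X(I) = (2*I)*(2*I) = 4*I²)
(46*X(-6))*(-20) = (46*(4*(-6)²))*(-20) = (46*(4*36))*(-20) = (46*144)*(-20) = 6624*(-20) = -132480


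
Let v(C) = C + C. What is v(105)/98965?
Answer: 42/19793 ≈ 0.0021220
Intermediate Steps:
v(C) = 2*C
v(105)/98965 = (2*105)/98965 = 210*(1/98965) = 42/19793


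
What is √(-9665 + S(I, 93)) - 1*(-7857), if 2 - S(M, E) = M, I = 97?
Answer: 7857 + 4*I*√610 ≈ 7857.0 + 98.793*I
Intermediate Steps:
S(M, E) = 2 - M
√(-9665 + S(I, 93)) - 1*(-7857) = √(-9665 + (2 - 1*97)) - 1*(-7857) = √(-9665 + (2 - 97)) + 7857 = √(-9665 - 95) + 7857 = √(-9760) + 7857 = 4*I*√610 + 7857 = 7857 + 4*I*√610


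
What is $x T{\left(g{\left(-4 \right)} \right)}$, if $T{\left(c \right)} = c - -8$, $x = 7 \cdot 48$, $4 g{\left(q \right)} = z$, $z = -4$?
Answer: $2352$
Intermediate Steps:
$g{\left(q \right)} = -1$ ($g{\left(q \right)} = \frac{1}{4} \left(-4\right) = -1$)
$x = 336$
$T{\left(c \right)} = 8 + c$ ($T{\left(c \right)} = c + 8 = 8 + c$)
$x T{\left(g{\left(-4 \right)} \right)} = 336 \left(8 - 1\right) = 336 \cdot 7 = 2352$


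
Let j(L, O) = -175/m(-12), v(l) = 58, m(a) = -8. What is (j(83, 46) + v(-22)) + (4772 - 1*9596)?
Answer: -37953/8 ≈ -4744.1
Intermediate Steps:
j(L, O) = 175/8 (j(L, O) = -175/(-8) = -175*(-1/8) = 175/8)
(j(83, 46) + v(-22)) + (4772 - 1*9596) = (175/8 + 58) + (4772 - 1*9596) = 639/8 + (4772 - 9596) = 639/8 - 4824 = -37953/8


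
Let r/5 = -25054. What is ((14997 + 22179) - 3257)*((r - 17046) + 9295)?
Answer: -4511939299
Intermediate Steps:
r = -125270 (r = 5*(-25054) = -125270)
((14997 + 22179) - 3257)*((r - 17046) + 9295) = ((14997 + 22179) - 3257)*((-125270 - 17046) + 9295) = (37176 - 3257)*(-142316 + 9295) = 33919*(-133021) = -4511939299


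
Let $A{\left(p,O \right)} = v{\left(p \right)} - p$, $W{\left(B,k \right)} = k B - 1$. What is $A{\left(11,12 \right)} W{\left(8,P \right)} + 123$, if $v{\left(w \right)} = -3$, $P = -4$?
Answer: $585$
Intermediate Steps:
$W{\left(B,k \right)} = -1 + B k$ ($W{\left(B,k \right)} = B k - 1 = -1 + B k$)
$A{\left(p,O \right)} = -3 - p$
$A{\left(11,12 \right)} W{\left(8,P \right)} + 123 = \left(-3 - 11\right) \left(-1 + 8 \left(-4\right)\right) + 123 = \left(-3 - 11\right) \left(-1 - 32\right) + 123 = \left(-14\right) \left(-33\right) + 123 = 462 + 123 = 585$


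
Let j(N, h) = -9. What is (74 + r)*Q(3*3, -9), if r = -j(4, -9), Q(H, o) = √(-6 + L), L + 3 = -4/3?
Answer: 83*I*√93/3 ≈ 266.81*I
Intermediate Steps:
L = -13/3 (L = -3 - 4/3 = -13/3 ≈ -4.3333)
Q(H, o) = I*√93/3 (Q(H, o) = √(-6 - 13/3) = √(-31/3) = I*√93/3)
r = 9 (r = -1*(-9) = 9)
(74 + r)*Q(3*3, -9) = (74 + 9)*(I*√93/3) = 83*(I*√93/3) = 83*I*√93/3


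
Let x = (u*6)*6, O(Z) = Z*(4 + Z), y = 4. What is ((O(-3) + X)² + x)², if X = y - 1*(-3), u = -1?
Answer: 400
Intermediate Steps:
x = -36 (x = -1*6*6 = -6*6 = -36)
X = 7 (X = 4 - 1*(-3) = 4 + 3 = 7)
((O(-3) + X)² + x)² = ((-3*(4 - 3) + 7)² - 36)² = ((-3*1 + 7)² - 36)² = ((-3 + 7)² - 36)² = (4² - 36)² = (16 - 36)² = (-20)² = 400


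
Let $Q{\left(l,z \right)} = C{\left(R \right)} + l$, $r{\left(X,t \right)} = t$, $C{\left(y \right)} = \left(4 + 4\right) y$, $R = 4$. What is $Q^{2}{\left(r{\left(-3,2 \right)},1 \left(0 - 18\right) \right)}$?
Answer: $1156$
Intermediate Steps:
$C{\left(y \right)} = 8 y$
$Q{\left(l,z \right)} = 32 + l$ ($Q{\left(l,z \right)} = 8 \cdot 4 + l = 32 + l$)
$Q^{2}{\left(r{\left(-3,2 \right)},1 \left(0 - 18\right) \right)} = \left(32 + 2\right)^{2} = 34^{2} = 1156$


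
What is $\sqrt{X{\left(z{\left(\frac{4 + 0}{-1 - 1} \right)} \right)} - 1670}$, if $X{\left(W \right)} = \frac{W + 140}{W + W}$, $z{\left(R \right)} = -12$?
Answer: $\frac{i \sqrt{15078}}{3} \approx 40.931 i$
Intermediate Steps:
$X{\left(W \right)} = \frac{140 + W}{2 W}$
$\sqrt{X{\left(z{\left(\frac{4 + 0}{-1 - 1} \right)} \right)} - 1670} = \sqrt{\frac{140 - 12}{2 \left(-12\right)} - 1670} = \sqrt{\frac{1}{2} \left(- \frac{1}{12}\right) 128 - 1670} = \sqrt{- \frac{16}{3} - 1670} = \sqrt{- \frac{5026}{3}} = \frac{i \sqrt{15078}}{3}$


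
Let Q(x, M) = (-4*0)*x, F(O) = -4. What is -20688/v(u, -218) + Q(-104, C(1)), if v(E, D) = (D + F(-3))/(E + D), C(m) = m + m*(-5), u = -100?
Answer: -1096464/37 ≈ -29634.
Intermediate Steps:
C(m) = -4*m (C(m) = m - 5*m = -4*m)
v(E, D) = (-4 + D)/(D + E) (v(E, D) = (D - 4)/(E + D) = (-4 + D)/(D + E))
Q(x, M) = 0 (Q(x, M) = 0*x = 0)
-20688/v(u, -218) + Q(-104, C(1)) = -20688*(-218 - 100)/(-4 - 218) + 0 = -20688/(-222/(-318)) + 0 = -20688/((-1/318*(-222))) + 0 = -20688/37/53 + 0 = -20688*53/37 + 0 = -1096464/37 + 0 = -1096464/37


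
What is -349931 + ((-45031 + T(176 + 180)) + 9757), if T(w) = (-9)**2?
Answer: -385124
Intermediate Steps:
T(w) = 81
-349931 + ((-45031 + T(176 + 180)) + 9757) = -349931 + ((-45031 + 81) + 9757) = -349931 + (-44950 + 9757) = -349931 - 35193 = -385124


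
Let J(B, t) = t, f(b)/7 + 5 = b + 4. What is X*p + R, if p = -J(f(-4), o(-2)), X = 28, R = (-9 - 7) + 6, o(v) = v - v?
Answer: -10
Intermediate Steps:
o(v) = 0
f(b) = -7 + 7*b (f(b) = -35 + 7*(b + 4) = -35 + 7*(4 + b) = -35 + (28 + 7*b) = -7 + 7*b)
R = -10 (R = -16 + 6 = -10)
p = 0 (p = -1*0 = 0)
X*p + R = 28*0 - 10 = 0 - 10 = -10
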